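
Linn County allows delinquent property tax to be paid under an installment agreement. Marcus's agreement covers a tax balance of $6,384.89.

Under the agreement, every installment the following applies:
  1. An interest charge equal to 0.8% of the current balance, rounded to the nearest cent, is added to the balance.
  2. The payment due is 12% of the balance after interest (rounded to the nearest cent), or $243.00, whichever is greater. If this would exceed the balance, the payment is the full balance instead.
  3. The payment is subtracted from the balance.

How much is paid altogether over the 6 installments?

$3,506.42

# | Opening | Interest | Payment | End bal
1 | $6,384.89 | $51.08 | $772.32 | $5,663.65
2 | $5,663.65 | $45.31 | $685.08 | $5,023.88
3 | $5,023.88 | $40.19 | $607.69 | $4,456.38
4 | $4,456.38 | $35.65 | $539.04 | $3,952.99
5 | $3,952.99 | $31.62 | $478.15 | $3,506.46
6 | $3,506.46 | $28.05 | $424.14 | $3,110.37
Total paid: $3,506.42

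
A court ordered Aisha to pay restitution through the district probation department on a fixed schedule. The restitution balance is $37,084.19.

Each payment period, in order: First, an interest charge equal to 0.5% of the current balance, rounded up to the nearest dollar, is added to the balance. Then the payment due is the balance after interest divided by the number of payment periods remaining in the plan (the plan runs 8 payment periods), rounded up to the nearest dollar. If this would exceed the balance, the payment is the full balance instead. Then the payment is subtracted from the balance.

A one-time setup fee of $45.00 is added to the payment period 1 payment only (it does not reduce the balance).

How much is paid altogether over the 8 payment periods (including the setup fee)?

$37,977.19

Payment period 1: opening $37,084.19; interest $186.00 → $37,270.19; payment $4,659.00 (+ $45.00 fee); balance $32,611.19
Payment period 2: opening $32,611.19; interest $164.00 → $32,775.19; payment $4,683.00; balance $28,092.19
Payment period 3: opening $28,092.19; interest $141.00 → $28,233.19; payment $4,706.00; balance $23,527.19
Payment period 4: opening $23,527.19; interest $118.00 → $23,645.19; payment $4,730.00; balance $18,915.19
Payment period 5: opening $18,915.19; interest $95.00 → $19,010.19; payment $4,753.00; balance $14,257.19
Payment period 6: opening $14,257.19; interest $72.00 → $14,329.19; payment $4,777.00; balance $9,552.19
Payment period 7: opening $9,552.19; interest $48.00 → $9,600.19; payment $4,801.00; balance $4,799.19
Payment period 8: opening $4,799.19; interest $24.00 → $4,823.19; payment $4,823.19; balance $0.00
Total paid: $37,977.19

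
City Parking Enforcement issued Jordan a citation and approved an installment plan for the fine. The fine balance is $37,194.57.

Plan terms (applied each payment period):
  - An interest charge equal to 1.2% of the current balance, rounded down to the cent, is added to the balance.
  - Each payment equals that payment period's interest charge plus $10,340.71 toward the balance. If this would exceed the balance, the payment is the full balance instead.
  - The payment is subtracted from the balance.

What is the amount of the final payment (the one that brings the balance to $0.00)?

Payment period 1: $37,194.57 +$446.33 interest = $37,640.90; pay $10,787.04 → $26,853.86
Payment period 2: $26,853.86 +$322.24 interest = $27,176.10; pay $10,662.95 → $16,513.15
Payment period 3: $16,513.15 +$198.15 interest = $16,711.30; pay $10,538.86 → $6,172.44
Payment period 4: $6,172.44 +$74.06 interest = $6,246.50; pay $6,246.50 → $0.00

$6,246.50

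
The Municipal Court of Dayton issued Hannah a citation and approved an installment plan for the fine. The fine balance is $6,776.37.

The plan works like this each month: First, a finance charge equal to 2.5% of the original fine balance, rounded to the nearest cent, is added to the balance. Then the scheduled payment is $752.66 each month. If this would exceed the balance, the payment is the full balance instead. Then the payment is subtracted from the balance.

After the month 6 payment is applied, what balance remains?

Month 1: opening $6,776.37; interest $169.41 → $6,945.78; payment $752.66; balance $6,193.12
Month 2: opening $6,193.12; interest $169.41 → $6,362.53; payment $752.66; balance $5,609.87
Month 3: opening $5,609.87; interest $169.41 → $5,779.28; payment $752.66; balance $5,026.62
Month 4: opening $5,026.62; interest $169.41 → $5,196.03; payment $752.66; balance $4,443.37
Month 5: opening $4,443.37; interest $169.41 → $4,612.78; payment $752.66; balance $3,860.12
Month 6: opening $3,860.12; interest $169.41 → $4,029.53; payment $752.66; balance $3,276.87

$3,276.87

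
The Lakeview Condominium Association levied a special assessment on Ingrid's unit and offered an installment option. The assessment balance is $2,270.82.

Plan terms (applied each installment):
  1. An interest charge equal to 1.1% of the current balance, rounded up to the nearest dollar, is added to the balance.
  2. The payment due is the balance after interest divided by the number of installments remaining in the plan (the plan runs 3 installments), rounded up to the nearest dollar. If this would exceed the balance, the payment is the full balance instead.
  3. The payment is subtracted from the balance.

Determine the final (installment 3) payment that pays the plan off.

$781.82

Installment 1: $2,270.82 +$25.00 interest = $2,295.82; pay $766.00 → $1,529.82
Installment 2: $1,529.82 +$17.00 interest = $1,546.82; pay $774.00 → $772.82
Installment 3: $772.82 +$9.00 interest = $781.82; pay $781.82 → $0.00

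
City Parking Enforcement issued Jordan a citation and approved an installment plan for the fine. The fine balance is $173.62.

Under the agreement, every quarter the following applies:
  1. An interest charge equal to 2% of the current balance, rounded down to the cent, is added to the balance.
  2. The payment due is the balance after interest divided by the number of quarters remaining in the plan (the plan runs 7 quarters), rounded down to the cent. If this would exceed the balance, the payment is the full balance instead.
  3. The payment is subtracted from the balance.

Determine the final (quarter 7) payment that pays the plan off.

Quarter 1: opening $173.62; interest $3.47 → $177.09; payment $25.29; balance $151.80
Quarter 2: opening $151.80; interest $3.03 → $154.83; payment $25.80; balance $129.03
Quarter 3: opening $129.03; interest $2.58 → $131.61; payment $26.32; balance $105.29
Quarter 4: opening $105.29; interest $2.10 → $107.39; payment $26.84; balance $80.55
Quarter 5: opening $80.55; interest $1.61 → $82.16; payment $27.38; balance $54.78
Quarter 6: opening $54.78; interest $1.09 → $55.87; payment $27.93; balance $27.94
Quarter 7: opening $27.94; interest $0.55 → $28.49; payment $28.49; balance $0.00

$28.49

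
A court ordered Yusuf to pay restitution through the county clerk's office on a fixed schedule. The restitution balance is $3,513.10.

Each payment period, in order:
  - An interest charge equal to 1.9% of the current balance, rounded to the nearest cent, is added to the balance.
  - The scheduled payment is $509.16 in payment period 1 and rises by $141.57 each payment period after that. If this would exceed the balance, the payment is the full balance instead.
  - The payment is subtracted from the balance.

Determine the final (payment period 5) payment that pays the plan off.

Payment period 1: $3,513.10 +$66.75 interest = $3,579.85; pay $509.16 → $3,070.69
Payment period 2: $3,070.69 +$58.34 interest = $3,129.03; pay $650.73 → $2,478.30
Payment period 3: $2,478.30 +$47.09 interest = $2,525.39; pay $792.30 → $1,733.09
Payment period 4: $1,733.09 +$32.93 interest = $1,766.02; pay $933.87 → $832.15
Payment period 5: $832.15 +$15.81 interest = $847.96; pay $847.96 → $0.00

$847.96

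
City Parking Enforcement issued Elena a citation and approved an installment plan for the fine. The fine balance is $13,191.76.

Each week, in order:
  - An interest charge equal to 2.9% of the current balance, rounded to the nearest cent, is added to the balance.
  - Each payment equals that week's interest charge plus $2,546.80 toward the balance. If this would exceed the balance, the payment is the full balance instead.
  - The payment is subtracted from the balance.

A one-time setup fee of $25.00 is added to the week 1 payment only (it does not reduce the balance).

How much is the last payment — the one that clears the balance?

$471.04

Week 1: $13,191.76 +$382.56 interest = $13,574.32; pay $2,929.36 (+ $25.00 fee) → $10,644.96
Week 2: $10,644.96 +$308.70 interest = $10,953.66; pay $2,855.50 → $8,098.16
Week 3: $8,098.16 +$234.85 interest = $8,333.01; pay $2,781.65 → $5,551.36
Week 4: $5,551.36 +$160.99 interest = $5,712.35; pay $2,707.79 → $3,004.56
Week 5: $3,004.56 +$87.13 interest = $3,091.69; pay $2,633.93 → $457.76
Week 6: $457.76 +$13.28 interest = $471.04; pay $471.04 → $0.00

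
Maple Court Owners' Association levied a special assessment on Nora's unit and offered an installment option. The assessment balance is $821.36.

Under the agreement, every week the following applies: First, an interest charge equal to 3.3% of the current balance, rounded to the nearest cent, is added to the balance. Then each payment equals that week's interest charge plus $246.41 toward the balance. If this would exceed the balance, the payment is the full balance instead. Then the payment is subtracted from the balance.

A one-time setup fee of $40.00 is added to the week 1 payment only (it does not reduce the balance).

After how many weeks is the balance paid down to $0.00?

4

Week 1: $821.36 +$27.10 interest = $848.46; pay $273.51 (+ $40.00 fee) → $574.95
Week 2: $574.95 +$18.97 interest = $593.92; pay $265.38 → $328.54
Week 3: $328.54 +$10.84 interest = $339.38; pay $257.25 → $82.13
Week 4: $82.13 +$2.71 interest = $84.84; pay $84.84 → $0.00
Balance reaches $0.00 in week 4.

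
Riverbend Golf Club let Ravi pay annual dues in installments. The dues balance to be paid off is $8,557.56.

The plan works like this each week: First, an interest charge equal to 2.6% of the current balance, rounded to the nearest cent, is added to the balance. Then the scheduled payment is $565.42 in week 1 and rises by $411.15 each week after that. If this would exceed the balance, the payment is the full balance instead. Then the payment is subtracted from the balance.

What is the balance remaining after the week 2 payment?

$7,451.65

# | Opening | Interest | Payment | End bal
1 | $8,557.56 | $222.50 | $565.42 | $8,214.64
2 | $8,214.64 | $213.58 | $976.57 | $7,451.65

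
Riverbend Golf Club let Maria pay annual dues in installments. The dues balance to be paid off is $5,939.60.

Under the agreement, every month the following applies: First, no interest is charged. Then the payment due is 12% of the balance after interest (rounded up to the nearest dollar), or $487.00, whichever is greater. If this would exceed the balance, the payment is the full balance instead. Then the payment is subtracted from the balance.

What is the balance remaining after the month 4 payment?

Month 1: $5,939.60 − $713.00 → $5,226.60
Month 2: $5,226.60 − $628.00 → $4,598.60
Month 3: $4,598.60 − $552.00 → $4,046.60
Month 4: $4,046.60 − $487.00 → $3,559.60

$3,559.60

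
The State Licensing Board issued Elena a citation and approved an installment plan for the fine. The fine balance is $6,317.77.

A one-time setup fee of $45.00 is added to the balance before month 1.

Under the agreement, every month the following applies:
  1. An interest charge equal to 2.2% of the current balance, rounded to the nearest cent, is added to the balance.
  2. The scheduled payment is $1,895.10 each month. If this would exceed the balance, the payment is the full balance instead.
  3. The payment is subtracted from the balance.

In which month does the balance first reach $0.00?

# | Opening | Interest | Payment | End bal
1 | $6,362.77 | $139.98 | $1,895.10 | $4,607.65
2 | $4,607.65 | $101.37 | $1,895.10 | $2,813.92
3 | $2,813.92 | $61.91 | $1,895.10 | $980.73
4 | $980.73 | $21.58 | $1,002.31 | $0.00
Balance reaches $0.00 in month 4.

4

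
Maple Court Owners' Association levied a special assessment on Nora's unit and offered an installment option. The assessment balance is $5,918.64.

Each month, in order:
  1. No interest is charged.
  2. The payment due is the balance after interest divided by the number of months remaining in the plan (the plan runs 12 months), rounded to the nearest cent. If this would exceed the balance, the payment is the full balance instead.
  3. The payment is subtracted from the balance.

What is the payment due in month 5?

# | Opening | Payment | End bal
1 | $5,918.64 | $493.22 | $5,425.42
2 | $5,425.42 | $493.22 | $4,932.20
3 | $4,932.20 | $493.22 | $4,438.98
4 | $4,438.98 | $493.22 | $3,945.76
5 | $3,945.76 | $493.22 | $3,452.54

$493.22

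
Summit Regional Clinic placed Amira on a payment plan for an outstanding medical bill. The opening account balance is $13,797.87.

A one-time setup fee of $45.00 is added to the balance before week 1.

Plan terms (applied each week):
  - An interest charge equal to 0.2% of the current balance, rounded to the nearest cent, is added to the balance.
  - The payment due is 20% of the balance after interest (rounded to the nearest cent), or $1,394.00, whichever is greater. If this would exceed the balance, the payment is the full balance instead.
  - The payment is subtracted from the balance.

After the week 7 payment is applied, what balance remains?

$1,559.54

Week 1: opening $13,842.87; interest $27.69 → $13,870.56; payment $2,774.11; balance $11,096.45
Week 2: opening $11,096.45; interest $22.19 → $11,118.64; payment $2,223.73; balance $8,894.91
Week 3: opening $8,894.91; interest $17.79 → $8,912.70; payment $1,782.54; balance $7,130.16
Week 4: opening $7,130.16; interest $14.26 → $7,144.42; payment $1,428.88; balance $5,715.54
Week 5: opening $5,715.54; interest $11.43 → $5,726.97; payment $1,394.00; balance $4,332.97
Week 6: opening $4,332.97; interest $8.67 → $4,341.64; payment $1,394.00; balance $2,947.64
Week 7: opening $2,947.64; interest $5.90 → $2,953.54; payment $1,394.00; balance $1,559.54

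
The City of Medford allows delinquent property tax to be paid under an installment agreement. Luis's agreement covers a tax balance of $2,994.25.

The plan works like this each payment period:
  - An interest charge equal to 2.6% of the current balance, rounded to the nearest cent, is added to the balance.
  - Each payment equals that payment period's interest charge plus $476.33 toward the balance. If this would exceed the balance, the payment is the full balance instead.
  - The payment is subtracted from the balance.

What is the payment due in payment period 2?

Payment period 1: $2,994.25 +$77.85 interest = $3,072.10; pay $554.18 → $2,517.92
Payment period 2: $2,517.92 +$65.47 interest = $2,583.39; pay $541.80 → $2,041.59

$541.80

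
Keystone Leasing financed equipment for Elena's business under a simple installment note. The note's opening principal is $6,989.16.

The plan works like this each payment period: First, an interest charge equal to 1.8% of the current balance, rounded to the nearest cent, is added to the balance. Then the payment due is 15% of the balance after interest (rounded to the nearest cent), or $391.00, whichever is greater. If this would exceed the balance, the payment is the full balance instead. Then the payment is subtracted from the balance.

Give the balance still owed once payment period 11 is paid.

Payment period 1: opening $6,989.16; interest $125.80 → $7,114.96; payment $1,067.24; balance $6,047.72
Payment period 2: opening $6,047.72; interest $108.86 → $6,156.58; payment $923.49; balance $5,233.09
Payment period 3: opening $5,233.09; interest $94.20 → $5,327.29; payment $799.09; balance $4,528.20
Payment period 4: opening $4,528.20; interest $81.51 → $4,609.71; payment $691.46; balance $3,918.25
Payment period 5: opening $3,918.25; interest $70.53 → $3,988.78; payment $598.32; balance $3,390.46
Payment period 6: opening $3,390.46; interest $61.03 → $3,451.49; payment $517.72; balance $2,933.77
Payment period 7: opening $2,933.77; interest $52.81 → $2,986.58; payment $447.99; balance $2,538.59
Payment period 8: opening $2,538.59; interest $45.69 → $2,584.28; payment $391.00; balance $2,193.28
Payment period 9: opening $2,193.28; interest $39.48 → $2,232.76; payment $391.00; balance $1,841.76
Payment period 10: opening $1,841.76; interest $33.15 → $1,874.91; payment $391.00; balance $1,483.91
Payment period 11: opening $1,483.91; interest $26.71 → $1,510.62; payment $391.00; balance $1,119.62

$1,119.62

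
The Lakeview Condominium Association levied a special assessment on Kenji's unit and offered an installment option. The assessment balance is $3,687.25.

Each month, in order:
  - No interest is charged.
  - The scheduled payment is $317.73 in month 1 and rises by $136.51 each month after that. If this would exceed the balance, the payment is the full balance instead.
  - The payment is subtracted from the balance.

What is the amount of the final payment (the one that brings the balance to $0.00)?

# | Opening | Payment | End bal
1 | $3,687.25 | $317.73 | $3,369.52
2 | $3,369.52 | $454.24 | $2,915.28
3 | $2,915.28 | $590.75 | $2,324.53
4 | $2,324.53 | $727.26 | $1,597.27
5 | $1,597.27 | $863.77 | $733.50
6 | $733.50 | $733.50 | $0.00

$733.50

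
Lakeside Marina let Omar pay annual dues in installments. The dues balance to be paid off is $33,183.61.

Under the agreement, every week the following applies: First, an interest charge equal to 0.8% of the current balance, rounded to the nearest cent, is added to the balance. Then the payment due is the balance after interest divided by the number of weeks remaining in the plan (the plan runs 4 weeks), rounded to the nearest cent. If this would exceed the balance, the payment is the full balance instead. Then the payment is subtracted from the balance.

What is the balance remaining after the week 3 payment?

Week 1: $33,183.61 +$265.47 interest = $33,449.08; pay $8,362.27 → $25,086.81
Week 2: $25,086.81 +$200.69 interest = $25,287.50; pay $8,429.17 → $16,858.33
Week 3: $16,858.33 +$134.87 interest = $16,993.20; pay $8,496.60 → $8,496.60

$8,496.60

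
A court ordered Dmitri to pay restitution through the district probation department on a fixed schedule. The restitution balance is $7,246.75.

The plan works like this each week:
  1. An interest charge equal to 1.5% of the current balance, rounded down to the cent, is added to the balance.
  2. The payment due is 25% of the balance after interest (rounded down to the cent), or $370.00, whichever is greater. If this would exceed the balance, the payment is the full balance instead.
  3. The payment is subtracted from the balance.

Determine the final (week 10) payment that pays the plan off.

$353.17

# | Opening | Interest | Payment | End bal
1 | $7,246.75 | $108.70 | $1,838.86 | $5,516.59
2 | $5,516.59 | $82.74 | $1,399.83 | $4,199.50
3 | $4,199.50 | $62.99 | $1,065.62 | $3,196.87
4 | $3,196.87 | $47.95 | $811.20 | $2,433.62
5 | $2,433.62 | $36.50 | $617.53 | $1,852.59
6 | $1,852.59 | $27.78 | $470.09 | $1,410.28
7 | $1,410.28 | $21.15 | $370.00 | $1,061.43
8 | $1,061.43 | $15.92 | $370.00 | $707.35
9 | $707.35 | $10.61 | $370.00 | $347.96
10 | $347.96 | $5.21 | $353.17 | $0.00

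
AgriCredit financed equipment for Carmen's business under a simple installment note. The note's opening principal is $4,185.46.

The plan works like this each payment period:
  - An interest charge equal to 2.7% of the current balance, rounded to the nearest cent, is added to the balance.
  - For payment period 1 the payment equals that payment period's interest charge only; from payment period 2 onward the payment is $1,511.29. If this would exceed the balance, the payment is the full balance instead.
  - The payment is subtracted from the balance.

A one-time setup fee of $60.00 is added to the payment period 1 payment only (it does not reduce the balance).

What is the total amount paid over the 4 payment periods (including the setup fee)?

$4,583.21

Payment period 1: $4,185.46 +$113.01 interest = $4,298.47; pay $113.01 (+ $60.00 fee) → $4,185.46
Payment period 2: $4,185.46 +$113.01 interest = $4,298.47; pay $1,511.29 → $2,787.18
Payment period 3: $2,787.18 +$75.25 interest = $2,862.43; pay $1,511.29 → $1,351.14
Payment period 4: $1,351.14 +$36.48 interest = $1,387.62; pay $1,387.62 → $0.00
Total paid: $4,583.21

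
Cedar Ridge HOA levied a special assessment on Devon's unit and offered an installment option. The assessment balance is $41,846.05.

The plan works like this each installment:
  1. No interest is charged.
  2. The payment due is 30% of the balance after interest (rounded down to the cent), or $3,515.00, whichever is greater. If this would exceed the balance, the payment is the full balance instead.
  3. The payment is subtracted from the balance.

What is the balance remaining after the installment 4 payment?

# | Opening | Payment | End bal
1 | $41,846.05 | $12,553.81 | $29,292.24
2 | $29,292.24 | $8,787.67 | $20,504.57
3 | $20,504.57 | $6,151.37 | $14,353.20
4 | $14,353.20 | $4,305.96 | $10,047.24

$10,047.24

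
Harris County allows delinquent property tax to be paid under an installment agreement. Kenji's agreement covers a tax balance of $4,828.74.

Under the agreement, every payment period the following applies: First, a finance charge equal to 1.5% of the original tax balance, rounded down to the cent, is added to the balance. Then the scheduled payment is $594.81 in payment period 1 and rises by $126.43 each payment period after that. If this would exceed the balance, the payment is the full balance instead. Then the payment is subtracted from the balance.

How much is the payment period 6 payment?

Payment period 1: opening $4,828.74; interest $72.43 → $4,901.17; payment $594.81; balance $4,306.36
Payment period 2: opening $4,306.36; interest $72.43 → $4,378.79; payment $721.24; balance $3,657.55
Payment period 3: opening $3,657.55; interest $72.43 → $3,729.98; payment $847.67; balance $2,882.31
Payment period 4: opening $2,882.31; interest $72.43 → $2,954.74; payment $974.10; balance $1,980.64
Payment period 5: opening $1,980.64; interest $72.43 → $2,053.07; payment $1,100.53; balance $952.54
Payment period 6: opening $952.54; interest $72.43 → $1,024.97; payment $1,024.97; balance $0.00

$1,024.97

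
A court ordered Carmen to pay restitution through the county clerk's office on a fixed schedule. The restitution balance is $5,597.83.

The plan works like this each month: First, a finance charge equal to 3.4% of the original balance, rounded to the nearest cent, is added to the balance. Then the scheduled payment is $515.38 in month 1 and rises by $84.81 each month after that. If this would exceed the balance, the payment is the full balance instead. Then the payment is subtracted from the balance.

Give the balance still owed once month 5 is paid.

$3,124.48

Month 1: $5,597.83 +$190.33 interest = $5,788.16; pay $515.38 → $5,272.78
Month 2: $5,272.78 +$190.33 interest = $5,463.11; pay $600.19 → $4,862.92
Month 3: $4,862.92 +$190.33 interest = $5,053.25; pay $685.00 → $4,368.25
Month 4: $4,368.25 +$190.33 interest = $4,558.58; pay $769.81 → $3,788.77
Month 5: $3,788.77 +$190.33 interest = $3,979.10; pay $854.62 → $3,124.48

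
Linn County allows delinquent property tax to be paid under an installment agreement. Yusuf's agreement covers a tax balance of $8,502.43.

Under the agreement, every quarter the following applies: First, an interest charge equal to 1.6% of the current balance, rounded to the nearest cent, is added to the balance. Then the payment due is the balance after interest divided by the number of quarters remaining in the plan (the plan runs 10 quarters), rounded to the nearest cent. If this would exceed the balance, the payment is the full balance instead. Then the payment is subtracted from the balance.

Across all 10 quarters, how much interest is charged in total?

$785.29

Quarter 1: $8,502.43 +$136.04 interest = $8,638.47; pay $863.85 → $7,774.62
Quarter 2: $7,774.62 +$124.39 interest = $7,899.01; pay $877.67 → $7,021.34
Quarter 3: $7,021.34 +$112.34 interest = $7,133.68; pay $891.71 → $6,241.97
Quarter 4: $6,241.97 +$99.87 interest = $6,341.84; pay $905.98 → $5,435.86
Quarter 5: $5,435.86 +$86.97 interest = $5,522.83; pay $920.47 → $4,602.36
Quarter 6: $4,602.36 +$73.64 interest = $4,676.00; pay $935.20 → $3,740.80
Quarter 7: $3,740.80 +$59.85 interest = $3,800.65; pay $950.16 → $2,850.49
Quarter 8: $2,850.49 +$45.61 interest = $2,896.10; pay $965.37 → $1,930.73
Quarter 9: $1,930.73 +$30.89 interest = $1,961.62; pay $980.81 → $980.81
Quarter 10: $980.81 +$15.69 interest = $996.50; pay $996.50 → $0.00
Total interest: $136.04 + $124.39 + $112.34 + $99.87 + $86.97 + $73.64 + $59.85 + $45.61 + $30.89 + $15.69 = $785.29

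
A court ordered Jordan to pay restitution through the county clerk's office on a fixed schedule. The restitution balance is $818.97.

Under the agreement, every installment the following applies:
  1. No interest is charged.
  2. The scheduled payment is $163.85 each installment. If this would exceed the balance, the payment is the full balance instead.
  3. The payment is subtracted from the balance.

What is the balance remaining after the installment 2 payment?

$491.27

Installment 1: $818.97 − $163.85 → $655.12
Installment 2: $655.12 − $163.85 → $491.27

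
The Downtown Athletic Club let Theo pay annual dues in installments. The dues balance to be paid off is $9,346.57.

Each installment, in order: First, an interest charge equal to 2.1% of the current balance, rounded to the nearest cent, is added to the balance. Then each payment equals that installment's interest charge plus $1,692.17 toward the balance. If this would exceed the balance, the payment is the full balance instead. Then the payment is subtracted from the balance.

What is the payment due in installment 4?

$1,781.84

Installment 1: opening $9,346.57; interest $196.28 → $9,542.85; payment $1,888.45; balance $7,654.40
Installment 2: opening $7,654.40; interest $160.74 → $7,815.14; payment $1,852.91; balance $5,962.23
Installment 3: opening $5,962.23; interest $125.21 → $6,087.44; payment $1,817.38; balance $4,270.06
Installment 4: opening $4,270.06; interest $89.67 → $4,359.73; payment $1,781.84; balance $2,577.89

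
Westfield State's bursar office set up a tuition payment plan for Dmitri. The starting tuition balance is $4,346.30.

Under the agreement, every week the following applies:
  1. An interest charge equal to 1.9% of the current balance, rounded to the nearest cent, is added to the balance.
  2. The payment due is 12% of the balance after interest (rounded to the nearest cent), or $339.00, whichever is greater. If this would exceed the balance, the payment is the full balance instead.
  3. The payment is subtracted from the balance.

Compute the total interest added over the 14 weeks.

$558.67

# | Opening | Interest | Payment | End bal
1 | $4,346.30 | $82.58 | $531.47 | $3,897.41
2 | $3,897.41 | $74.05 | $476.58 | $3,494.88
3 | $3,494.88 | $66.40 | $427.35 | $3,133.93
4 | $3,133.93 | $59.54 | $383.22 | $2,810.25
5 | $2,810.25 | $53.39 | $343.64 | $2,520.00
6 | $2,520.00 | $47.88 | $339.00 | $2,228.88
7 | $2,228.88 | $42.35 | $339.00 | $1,932.23
8 | $1,932.23 | $36.71 | $339.00 | $1,629.94
9 | $1,629.94 | $30.97 | $339.00 | $1,321.91
10 | $1,321.91 | $25.12 | $339.00 | $1,008.03
11 | $1,008.03 | $19.15 | $339.00 | $688.18
12 | $688.18 | $13.08 | $339.00 | $362.26
13 | $362.26 | $6.88 | $339.00 | $30.14
14 | $30.14 | $0.57 | $30.71 | $0.00
Total interest: $82.58 + $74.05 + $66.40 + $59.54 + $53.39 + $47.88 + $42.35 + $36.71 + $30.97 + $25.12 + $19.15 + $13.08 + $6.88 + $0.57 = $558.67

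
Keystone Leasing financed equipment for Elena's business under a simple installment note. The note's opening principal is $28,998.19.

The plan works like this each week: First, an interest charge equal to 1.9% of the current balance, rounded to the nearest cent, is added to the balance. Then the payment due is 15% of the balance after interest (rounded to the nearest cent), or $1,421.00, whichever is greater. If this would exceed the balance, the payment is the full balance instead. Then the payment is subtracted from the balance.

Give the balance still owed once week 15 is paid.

$0.00

Week 1: $28,998.19 +$550.97 interest = $29,549.16; pay $4,432.37 → $25,116.79
Week 2: $25,116.79 +$477.22 interest = $25,594.01; pay $3,839.10 → $21,754.91
Week 3: $21,754.91 +$413.34 interest = $22,168.25; pay $3,325.24 → $18,843.01
Week 4: $18,843.01 +$358.02 interest = $19,201.03; pay $2,880.15 → $16,320.88
Week 5: $16,320.88 +$310.10 interest = $16,630.98; pay $2,494.65 → $14,136.33
Week 6: $14,136.33 +$268.59 interest = $14,404.92; pay $2,160.74 → $12,244.18
Week 7: $12,244.18 +$232.64 interest = $12,476.82; pay $1,871.52 → $10,605.30
Week 8: $10,605.30 +$201.50 interest = $10,806.80; pay $1,621.02 → $9,185.78
Week 9: $9,185.78 +$174.53 interest = $9,360.31; pay $1,421.00 → $7,939.31
Week 10: $7,939.31 +$150.85 interest = $8,090.16; pay $1,421.00 → $6,669.16
Week 11: $6,669.16 +$126.71 interest = $6,795.87; pay $1,421.00 → $5,374.87
Week 12: $5,374.87 +$102.12 interest = $5,476.99; pay $1,421.00 → $4,055.99
Week 13: $4,055.99 +$77.06 interest = $4,133.05; pay $1,421.00 → $2,712.05
Week 14: $2,712.05 +$51.53 interest = $2,763.58; pay $1,421.00 → $1,342.58
Week 15: $1,342.58 +$25.51 interest = $1,368.09; pay $1,368.09 → $0.00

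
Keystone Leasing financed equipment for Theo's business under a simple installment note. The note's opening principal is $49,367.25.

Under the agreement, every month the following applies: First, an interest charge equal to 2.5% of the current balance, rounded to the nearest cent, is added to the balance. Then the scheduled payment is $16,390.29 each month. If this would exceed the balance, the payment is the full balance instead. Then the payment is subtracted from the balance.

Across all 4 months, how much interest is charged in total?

Month 1: opening $49,367.25; interest $1,234.18 → $50,601.43; payment $16,390.29; balance $34,211.14
Month 2: opening $34,211.14; interest $855.28 → $35,066.42; payment $16,390.29; balance $18,676.13
Month 3: opening $18,676.13; interest $466.90 → $19,143.03; payment $16,390.29; balance $2,752.74
Month 4: opening $2,752.74; interest $68.82 → $2,821.56; payment $2,821.56; balance $0.00
Total interest: $1,234.18 + $855.28 + $466.90 + $68.82 = $2,625.18

$2,625.18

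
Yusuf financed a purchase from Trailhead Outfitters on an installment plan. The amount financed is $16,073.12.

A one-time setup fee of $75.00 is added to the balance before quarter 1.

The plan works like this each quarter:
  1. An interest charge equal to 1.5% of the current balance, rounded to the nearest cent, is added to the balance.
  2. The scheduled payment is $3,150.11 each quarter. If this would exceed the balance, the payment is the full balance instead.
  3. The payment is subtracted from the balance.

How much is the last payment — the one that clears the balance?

$1,183.38

# | Opening | Interest | Payment | End bal
1 | $16,148.12 | $242.22 | $3,150.11 | $13,240.23
2 | $13,240.23 | $198.60 | $3,150.11 | $10,288.72
3 | $10,288.72 | $154.33 | $3,150.11 | $7,292.94
4 | $7,292.94 | $109.39 | $3,150.11 | $4,252.22
5 | $4,252.22 | $63.78 | $3,150.11 | $1,165.89
6 | $1,165.89 | $17.49 | $1,183.38 | $0.00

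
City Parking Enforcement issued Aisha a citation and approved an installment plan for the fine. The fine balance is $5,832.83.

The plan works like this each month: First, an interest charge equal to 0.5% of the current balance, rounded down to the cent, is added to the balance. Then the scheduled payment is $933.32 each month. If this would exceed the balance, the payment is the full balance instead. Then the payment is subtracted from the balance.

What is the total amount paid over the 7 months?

Month 1: opening $5,832.83; interest $29.16 → $5,861.99; payment $933.32; balance $4,928.67
Month 2: opening $4,928.67; interest $24.64 → $4,953.31; payment $933.32; balance $4,019.99
Month 3: opening $4,019.99; interest $20.09 → $4,040.08; payment $933.32; balance $3,106.76
Month 4: opening $3,106.76; interest $15.53 → $3,122.29; payment $933.32; balance $2,188.97
Month 5: opening $2,188.97; interest $10.94 → $2,199.91; payment $933.32; balance $1,266.59
Month 6: opening $1,266.59; interest $6.33 → $1,272.92; payment $933.32; balance $339.60
Month 7: opening $339.60; interest $1.69 → $341.29; payment $341.29; balance $0.00
Total paid: $5,941.21

$5,941.21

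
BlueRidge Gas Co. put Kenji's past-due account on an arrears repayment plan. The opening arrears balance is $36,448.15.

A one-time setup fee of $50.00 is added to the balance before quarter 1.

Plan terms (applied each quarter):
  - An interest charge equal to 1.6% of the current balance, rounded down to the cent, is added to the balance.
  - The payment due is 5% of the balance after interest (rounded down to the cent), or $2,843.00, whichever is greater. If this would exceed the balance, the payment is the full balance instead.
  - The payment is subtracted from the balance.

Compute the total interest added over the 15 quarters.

$4,688.09

Quarter 1: opening $36,498.15; interest $583.97 → $37,082.12; payment $2,843.00; balance $34,239.12
Quarter 2: opening $34,239.12; interest $547.82 → $34,786.94; payment $2,843.00; balance $31,943.94
Quarter 3: opening $31,943.94; interest $511.10 → $32,455.04; payment $2,843.00; balance $29,612.04
Quarter 4: opening $29,612.04; interest $473.79 → $30,085.83; payment $2,843.00; balance $27,242.83
Quarter 5: opening $27,242.83; interest $435.88 → $27,678.71; payment $2,843.00; balance $24,835.71
Quarter 6: opening $24,835.71; interest $397.37 → $25,233.08; payment $2,843.00; balance $22,390.08
Quarter 7: opening $22,390.08; interest $358.24 → $22,748.32; payment $2,843.00; balance $19,905.32
Quarter 8: opening $19,905.32; interest $318.48 → $20,223.80; payment $2,843.00; balance $17,380.80
Quarter 9: opening $17,380.80; interest $278.09 → $17,658.89; payment $2,843.00; balance $14,815.89
Quarter 10: opening $14,815.89; interest $237.05 → $15,052.94; payment $2,843.00; balance $12,209.94
Quarter 11: opening $12,209.94; interest $195.35 → $12,405.29; payment $2,843.00; balance $9,562.29
Quarter 12: opening $9,562.29; interest $152.99 → $9,715.28; payment $2,843.00; balance $6,872.28
Quarter 13: opening $6,872.28; interest $109.95 → $6,982.23; payment $2,843.00; balance $4,139.23
Quarter 14: opening $4,139.23; interest $66.22 → $4,205.45; payment $2,843.00; balance $1,362.45
Quarter 15: opening $1,362.45; interest $21.79 → $1,384.24; payment $1,384.24; balance $0.00
Total interest: $583.97 + $547.82 + $511.10 + $473.79 + $435.88 + $397.37 + $358.24 + $318.48 + $278.09 + $237.05 + $195.35 + $152.99 + $109.95 + $66.22 + $21.79 = $4,688.09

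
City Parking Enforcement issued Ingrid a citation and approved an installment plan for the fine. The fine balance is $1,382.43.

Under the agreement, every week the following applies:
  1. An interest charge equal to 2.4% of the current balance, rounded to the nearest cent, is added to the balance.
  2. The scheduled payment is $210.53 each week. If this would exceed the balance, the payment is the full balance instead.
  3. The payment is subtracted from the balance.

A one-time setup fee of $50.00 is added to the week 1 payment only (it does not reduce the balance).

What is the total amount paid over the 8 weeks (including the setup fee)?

$1,572.78

# | Opening | Interest | Payment | Fee | End bal
1 | $1,382.43 | $33.18 | $210.53 | $50.00 | $1,205.08
2 | $1,205.08 | $28.92 | $210.53 | — | $1,023.47
3 | $1,023.47 | $24.56 | $210.53 | — | $837.50
4 | $837.50 | $20.10 | $210.53 | — | $647.07
5 | $647.07 | $15.53 | $210.53 | — | $452.07
6 | $452.07 | $10.85 | $210.53 | — | $252.39
7 | $252.39 | $6.06 | $210.53 | — | $47.92
8 | $47.92 | $1.15 | $49.07 | — | $0.00
Total paid: $1,572.78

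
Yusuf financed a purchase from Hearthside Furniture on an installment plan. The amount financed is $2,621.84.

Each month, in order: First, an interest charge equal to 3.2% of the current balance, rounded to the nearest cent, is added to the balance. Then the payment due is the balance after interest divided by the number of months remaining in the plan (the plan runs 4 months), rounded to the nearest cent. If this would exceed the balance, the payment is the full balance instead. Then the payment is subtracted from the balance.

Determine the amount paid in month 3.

$720.42

Month 1: $2,621.84 +$83.90 interest = $2,705.74; pay $676.44 → $2,029.30
Month 2: $2,029.30 +$64.94 interest = $2,094.24; pay $698.08 → $1,396.16
Month 3: $1,396.16 +$44.68 interest = $1,440.84; pay $720.42 → $720.42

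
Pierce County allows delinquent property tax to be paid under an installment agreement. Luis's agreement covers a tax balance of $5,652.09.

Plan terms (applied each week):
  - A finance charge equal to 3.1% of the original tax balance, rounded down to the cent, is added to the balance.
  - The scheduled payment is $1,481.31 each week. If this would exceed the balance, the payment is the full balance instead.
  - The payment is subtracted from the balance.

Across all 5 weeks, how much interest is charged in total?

# | Opening | Interest | Payment | End bal
1 | $5,652.09 | $175.21 | $1,481.31 | $4,345.99
2 | $4,345.99 | $175.21 | $1,481.31 | $3,039.89
3 | $3,039.89 | $175.21 | $1,481.31 | $1,733.79
4 | $1,733.79 | $175.21 | $1,481.31 | $427.69
5 | $427.69 | $175.21 | $602.90 | $0.00
Total interest: $175.21 + $175.21 + $175.21 + $175.21 + $175.21 = $876.05

$876.05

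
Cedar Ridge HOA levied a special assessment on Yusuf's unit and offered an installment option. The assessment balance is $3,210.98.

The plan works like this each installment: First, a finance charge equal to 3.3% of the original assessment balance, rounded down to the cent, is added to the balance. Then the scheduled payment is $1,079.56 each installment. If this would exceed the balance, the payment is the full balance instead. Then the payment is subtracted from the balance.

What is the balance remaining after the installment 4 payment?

Installment 1: $3,210.98 +$105.96 interest = $3,316.94; pay $1,079.56 → $2,237.38
Installment 2: $2,237.38 +$105.96 interest = $2,343.34; pay $1,079.56 → $1,263.78
Installment 3: $1,263.78 +$105.96 interest = $1,369.74; pay $1,079.56 → $290.18
Installment 4: $290.18 +$105.96 interest = $396.14; pay $396.14 → $0.00

$0.00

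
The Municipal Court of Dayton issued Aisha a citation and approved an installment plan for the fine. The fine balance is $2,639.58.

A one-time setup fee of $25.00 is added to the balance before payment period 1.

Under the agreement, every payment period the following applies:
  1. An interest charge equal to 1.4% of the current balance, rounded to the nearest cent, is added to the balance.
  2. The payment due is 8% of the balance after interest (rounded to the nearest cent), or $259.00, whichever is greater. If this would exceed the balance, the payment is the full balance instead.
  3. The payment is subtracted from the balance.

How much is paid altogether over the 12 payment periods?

$2,897.50

Payment period 1: $2,664.58 +$37.30 interest = $2,701.88; pay $259.00 → $2,442.88
Payment period 2: $2,442.88 +$34.20 interest = $2,477.08; pay $259.00 → $2,218.08
Payment period 3: $2,218.08 +$31.05 interest = $2,249.13; pay $259.00 → $1,990.13
Payment period 4: $1,990.13 +$27.86 interest = $2,017.99; pay $259.00 → $1,758.99
Payment period 5: $1,758.99 +$24.63 interest = $1,783.62; pay $259.00 → $1,524.62
Payment period 6: $1,524.62 +$21.34 interest = $1,545.96; pay $259.00 → $1,286.96
Payment period 7: $1,286.96 +$18.02 interest = $1,304.98; pay $259.00 → $1,045.98
Payment period 8: $1,045.98 +$14.64 interest = $1,060.62; pay $259.00 → $801.62
Payment period 9: $801.62 +$11.22 interest = $812.84; pay $259.00 → $553.84
Payment period 10: $553.84 +$7.75 interest = $561.59; pay $259.00 → $302.59
Payment period 11: $302.59 +$4.24 interest = $306.83; pay $259.00 → $47.83
Payment period 12: $47.83 +$0.67 interest = $48.50; pay $48.50 → $0.00
Total paid: $2,897.50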